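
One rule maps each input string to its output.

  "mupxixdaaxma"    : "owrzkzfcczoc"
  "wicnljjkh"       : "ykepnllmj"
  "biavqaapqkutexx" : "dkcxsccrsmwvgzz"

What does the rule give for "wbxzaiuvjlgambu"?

ydzbckwxlnicodw

Looking at the pairs, the operation is to shift every letter 2 places forward in the alphabet (wrapping around).
"wbxzaiuvjlgambu" → "ydzbckwxlnicodw".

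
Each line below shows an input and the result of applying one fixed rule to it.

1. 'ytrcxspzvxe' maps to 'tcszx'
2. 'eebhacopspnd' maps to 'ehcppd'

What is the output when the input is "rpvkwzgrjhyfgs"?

Looking at the pairs, the operation is to keep every other character starting from the second (positions 2nd, 4th, 6th, ...).
Doing the same to "rpvkwzgrjhyfgs": "pkzrhfs".

pkzrhfs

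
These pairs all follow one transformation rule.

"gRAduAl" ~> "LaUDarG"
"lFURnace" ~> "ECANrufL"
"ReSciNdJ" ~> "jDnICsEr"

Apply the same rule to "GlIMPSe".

EspmiLg

The transformation: reverse the string, then flip the case of every letter.
"GlIMPSe" → "eSPMIlG" → "EspmiLg".
(Check on "ReSciNdJ": → "JdNicSeR" → "jDnICsEr" ✓)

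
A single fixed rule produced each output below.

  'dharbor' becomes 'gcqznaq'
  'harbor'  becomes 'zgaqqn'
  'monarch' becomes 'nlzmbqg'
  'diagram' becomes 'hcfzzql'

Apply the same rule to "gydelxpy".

xfdcwkxo

Rule — swap each adjacent pair of characters (1↔2, 3↔4, ...), then shift every letter 1 place backward in the alphabet (wrapping around).
On "gydelxpy": the first step gives "ygedxlyp", and the second then gives "xfdcwkxo".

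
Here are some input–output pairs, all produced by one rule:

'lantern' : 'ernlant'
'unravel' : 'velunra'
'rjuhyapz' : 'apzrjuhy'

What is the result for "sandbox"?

boxsand

Each output is the input with this applied: move the last 3 characters to the front (rotate right by 3).
On "sandbox" that produces "boxsand".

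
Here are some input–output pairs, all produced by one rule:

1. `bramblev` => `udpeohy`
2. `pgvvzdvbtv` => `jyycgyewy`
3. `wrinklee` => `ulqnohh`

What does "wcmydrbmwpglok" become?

In each case the input is transformed by: shift every letter 3 places forward in the alphabet (wrapping around), then delete the first character.
For "wcmydrbmwpglok", step one produces "zfpbguepzsjorn"; step two turns that into "fpbguepzsjorn".

fpbguepzsjorn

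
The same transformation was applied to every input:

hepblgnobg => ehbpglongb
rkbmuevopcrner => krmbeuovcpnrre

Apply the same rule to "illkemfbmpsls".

Each output is the input with this applied: swap each adjacent pair of characters (1↔2, 3↔4, ...).
Applying that to "illkemfbmpsls" gives "liklmebfpmlss".

liklmebfpmlss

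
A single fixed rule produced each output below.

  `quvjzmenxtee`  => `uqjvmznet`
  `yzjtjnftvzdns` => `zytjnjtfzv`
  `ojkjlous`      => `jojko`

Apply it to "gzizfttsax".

zgzitfs

What's happening: swap each adjacent pair of characters (1↔2, 3↔4, ...), then delete the last 3 characters.
"gzizfttsax" → "zgzitfstxa" → "zgzitfs".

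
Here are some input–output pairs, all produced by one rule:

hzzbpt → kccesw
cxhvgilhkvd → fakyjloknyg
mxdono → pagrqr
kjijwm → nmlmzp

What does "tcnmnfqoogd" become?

In each case the input is transformed by: shift every letter 3 places forward in the alphabet (wrapping around).
On "tcnmnfqoogd" that produces "wfqpqitrrjg".

wfqpqitrrjg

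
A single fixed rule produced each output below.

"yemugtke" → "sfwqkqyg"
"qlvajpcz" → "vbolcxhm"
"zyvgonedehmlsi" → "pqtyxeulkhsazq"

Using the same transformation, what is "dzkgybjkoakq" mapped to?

The rule is to shift every letter 12 places forward in the alphabet (wrapping around), then swap the front and back halves of the string.
For "dzkgybjkoakq", step one produces "plwsknvwamwc"; step two turns that into "vwamwcplwskn".

vwamwcplwskn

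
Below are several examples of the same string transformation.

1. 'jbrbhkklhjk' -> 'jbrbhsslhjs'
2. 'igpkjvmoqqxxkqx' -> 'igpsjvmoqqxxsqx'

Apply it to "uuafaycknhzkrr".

Looking at the pairs, the operation is to replace every "k" with "s".
On "uuafaycknhzkrr" that produces "uuafaycsnhzsrr".

uuafaycsnhzsrr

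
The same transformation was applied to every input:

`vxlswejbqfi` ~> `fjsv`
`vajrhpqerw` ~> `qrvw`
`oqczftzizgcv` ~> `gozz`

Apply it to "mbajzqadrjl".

Each output is the input with this applied: keep one character in every 3, starting at position 1 (positions 1st, 4th, 7th, ...), then sort the characters into alphabetical order.
On "mbajzqadrjl": the first step gives "mjaj", and the second then gives "ajjm".

ajjm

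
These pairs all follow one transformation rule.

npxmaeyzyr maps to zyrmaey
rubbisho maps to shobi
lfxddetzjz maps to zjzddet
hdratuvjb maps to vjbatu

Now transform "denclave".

avecl

Each output is the input with this applied: delete the first 3 characters, then move the last 3 characters to the front (rotate right by 3).
"denclave" → "clave" → "avecl".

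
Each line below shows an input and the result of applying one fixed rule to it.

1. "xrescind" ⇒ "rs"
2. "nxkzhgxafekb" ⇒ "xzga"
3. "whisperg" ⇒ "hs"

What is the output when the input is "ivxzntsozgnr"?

vzto

The rule is to delete the last 3 characters, then keep every other character starting from the second (positions 2nd, 4th, 6th, ...).
Working it through for "ivxzntsozgnr": intermediate "ivxzntsoz", final "vzto".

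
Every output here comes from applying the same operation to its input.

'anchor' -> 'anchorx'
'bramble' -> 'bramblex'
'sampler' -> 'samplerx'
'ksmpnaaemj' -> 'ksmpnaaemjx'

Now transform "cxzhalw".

Each output is the input with this applied: append "x".
So "cxzhalw" becomes "cxzhalwx".

cxzhalwx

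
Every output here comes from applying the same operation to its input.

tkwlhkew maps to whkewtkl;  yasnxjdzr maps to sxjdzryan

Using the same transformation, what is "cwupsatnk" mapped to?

Each output is the input with this applied: move the first 3 characters to the end (rotate left by 3), then swap the first and last characters.
On "cwupsatnk": the first step gives "psatnkcwu", and the second then gives "usatnkcwp".

usatnkcwp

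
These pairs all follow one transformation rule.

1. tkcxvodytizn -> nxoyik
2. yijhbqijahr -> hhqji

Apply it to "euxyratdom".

myadu

What's happening: keep every other character starting from the second (positions 2nd, 4th, 6th, ...), then swap the first and last characters.
Starting from "euxyratdom": after the first operation, "uyadm"; after the second, "myadu".
(Check on "yijhbqijahr": → "ihqjh" → "hhqji" ✓)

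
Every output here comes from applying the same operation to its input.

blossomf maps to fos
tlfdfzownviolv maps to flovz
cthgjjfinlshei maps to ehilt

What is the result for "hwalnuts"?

Rule — sort the characters into alphabetical order, then keep one character in every 3, starting at position 2 (positions 2nd, 5th, 8th, ...).
Working it through for "hwalnuts": intermediate "ahlnstuw", final "hsw".
(Check on "cthgjjfinlshei": → "cefghhiijjlnst" → "ehilt" ✓)

hsw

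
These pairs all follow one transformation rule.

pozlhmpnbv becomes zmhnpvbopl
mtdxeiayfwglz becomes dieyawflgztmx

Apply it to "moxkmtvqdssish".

Rule — swap each adjacent pair of characters (1↔2, 3↔4, ...), then move the first 3 characters to the end (rotate left by 3).
For "moxkmtvqdssish" the result is "xtmqvsdishsomk".
(Check on "mtdxeiayfwglz": → "tmxdieyawflgz" → "dieyawflgztmx" ✓)

xtmqvsdishsomk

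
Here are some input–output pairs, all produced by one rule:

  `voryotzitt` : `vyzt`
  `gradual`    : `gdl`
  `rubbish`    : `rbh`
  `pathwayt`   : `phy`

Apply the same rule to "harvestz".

hvt

In each case the input is transformed by: keep one character in every 3, starting at position 1 (positions 1st, 4th, 7th, ...).
"harvestz" → "hvt".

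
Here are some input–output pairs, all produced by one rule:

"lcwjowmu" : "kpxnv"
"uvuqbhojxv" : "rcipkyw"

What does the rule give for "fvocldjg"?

The pattern: delete the first 3 characters, then shift every letter 1 place forward in the alphabet (wrapping around).
On "fvocldjg": the first step gives "cldjg", and the second then gives "dmekh".

dmekh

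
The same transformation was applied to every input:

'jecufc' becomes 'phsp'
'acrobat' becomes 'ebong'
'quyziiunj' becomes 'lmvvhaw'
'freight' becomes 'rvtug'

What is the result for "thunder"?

The transformation: shift every letter 13 places forward in the alphabet (wrapping around) — i.e. ROT13, then delete the first 2 characters.
On "thunder": the first step gives "guhaqre", and the second then gives "haqre".

haqre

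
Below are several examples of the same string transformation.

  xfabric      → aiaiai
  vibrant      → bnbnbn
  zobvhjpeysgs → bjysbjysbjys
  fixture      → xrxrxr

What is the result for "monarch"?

In each case the input is transformed by: keep one character in every 3, starting at position 3 (positions 3rd, 6th, 9th, ...), then write the whole string 3 times in a row.
For "monarch", step one produces "nc"; step two turns that into "ncncnc".

ncncnc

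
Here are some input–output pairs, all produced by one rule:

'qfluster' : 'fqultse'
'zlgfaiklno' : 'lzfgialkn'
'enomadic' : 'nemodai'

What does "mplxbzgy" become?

The transformation: delete the last character, then swap each adjacent pair of characters (1↔2, 3↔4, ...).
Starting from "mplxbzgy": after the first operation, "mplxbzg"; after the second, "pmxlzbg".

pmxlzbg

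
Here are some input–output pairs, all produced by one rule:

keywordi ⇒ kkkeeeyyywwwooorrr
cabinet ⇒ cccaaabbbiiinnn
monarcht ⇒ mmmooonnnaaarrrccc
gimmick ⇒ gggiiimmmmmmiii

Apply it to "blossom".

bbblllooossssss

In each case the input is transformed by: delete the last 2 characters, then repeat every character 3 times.
Working it through for "blossom": intermediate "bloss", final "bbblllooossssss".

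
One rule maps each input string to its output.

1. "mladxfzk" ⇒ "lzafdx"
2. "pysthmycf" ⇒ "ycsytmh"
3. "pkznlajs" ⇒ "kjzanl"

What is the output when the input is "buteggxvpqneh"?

uetneqgpgvx

What's happening: take characters alternately from the front and the back (1st, last, 2nd, 2nd-last, ...), then delete the first 2 characters.
Starting from "buteggxvpqneh": after the first operation, "bhuetneqgpgvx"; after the second, "uetneqgpgvx".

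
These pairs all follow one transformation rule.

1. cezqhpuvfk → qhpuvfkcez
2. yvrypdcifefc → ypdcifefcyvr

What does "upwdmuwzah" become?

Rule — move the first 3 characters to the end (rotate left by 3).
On "upwdmuwzah" that produces "dmuwzahupw".

dmuwzahupw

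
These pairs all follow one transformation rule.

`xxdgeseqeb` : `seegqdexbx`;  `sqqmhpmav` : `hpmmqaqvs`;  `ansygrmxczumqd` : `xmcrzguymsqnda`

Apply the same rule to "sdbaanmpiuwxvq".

Each output is the input with this applied: take characters alternately from the front and the back (1st, last, 2nd, 2nd-last, ...), then reverse the string.
Starting from "sdbaanmpiuwxvq": after the first operation, "sqdvbxawaunimp"; after the second, "pminuawaxbvdqs".

pminuawaxbvdqs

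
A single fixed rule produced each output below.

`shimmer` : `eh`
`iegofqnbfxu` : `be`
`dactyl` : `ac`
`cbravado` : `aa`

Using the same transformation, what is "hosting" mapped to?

Each output is the input with this applied: sort the characters into alphabetical order, then keep only the first 2 characters.
For "hosting", step one produces "ghinost"; step two turns that into "gh".

gh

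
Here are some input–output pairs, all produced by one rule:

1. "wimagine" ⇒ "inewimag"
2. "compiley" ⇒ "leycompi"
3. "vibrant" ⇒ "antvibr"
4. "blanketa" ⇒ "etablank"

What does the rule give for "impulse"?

lseimpu

In each case the input is transformed by: move the last 3 characters to the front (rotate right by 3).
"impulse" → "lseimpu".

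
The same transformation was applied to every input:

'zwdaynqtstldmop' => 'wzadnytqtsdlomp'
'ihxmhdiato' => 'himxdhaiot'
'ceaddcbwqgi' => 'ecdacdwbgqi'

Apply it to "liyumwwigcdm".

The pattern: swap each adjacent pair of characters (1↔2, 3↔4, ...).
"liyumwwigcdm" → "iluywmiwcgmd".

iluywmiwcgmd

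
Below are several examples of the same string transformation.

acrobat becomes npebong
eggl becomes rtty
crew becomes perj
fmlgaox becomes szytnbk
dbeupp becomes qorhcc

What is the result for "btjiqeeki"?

The pattern: shift every letter 13 places forward in the alphabet (wrapping around) — i.e. ROT13.
For "btjiqeeki" the result is "ogwvdrrxv".

ogwvdrrxv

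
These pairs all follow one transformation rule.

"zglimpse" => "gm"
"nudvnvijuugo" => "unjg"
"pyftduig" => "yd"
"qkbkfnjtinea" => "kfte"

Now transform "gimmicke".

In each case the input is transformed by: delete the last character, then keep one character in every 3, starting at position 2 (positions 2nd, 5th, 8th, ...).
On "gimmicke": the first step gives "gimmick", and the second then gives "ii".
(Check on "pyftduig": → "pyftdui" → "yd" ✓)

ii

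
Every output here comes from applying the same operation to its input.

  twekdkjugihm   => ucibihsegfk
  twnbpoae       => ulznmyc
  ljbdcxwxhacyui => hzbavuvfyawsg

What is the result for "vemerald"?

ckcpyjb

Each output is the input with this applied: delete the first character, then shift every letter 2 places backward in the alphabet (wrapping around).
For "vemerald", step one produces "emerald"; step two turns that into "ckcpyjb".
(Check on "ljbdcxwxhacyui": → "jbdcxwxhacyui" → "hzbavuvfyawsg" ✓)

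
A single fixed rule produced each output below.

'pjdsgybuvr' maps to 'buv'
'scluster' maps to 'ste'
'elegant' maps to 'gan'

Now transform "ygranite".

What's happening: move the last character to the front, then keep only the last 3 characters.
Starting from "ygranite": after the first operation, "eygranit"; after the second, "nit".

nit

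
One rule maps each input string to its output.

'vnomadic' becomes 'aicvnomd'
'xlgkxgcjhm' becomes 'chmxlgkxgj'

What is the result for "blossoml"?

The pattern: move the last 3 characters to the front (rotate right by 3), then swap the first and last characters.
Starting from "blossoml": after the first operation, "omlbloss"; after the second, "smlbloso".

smlbloso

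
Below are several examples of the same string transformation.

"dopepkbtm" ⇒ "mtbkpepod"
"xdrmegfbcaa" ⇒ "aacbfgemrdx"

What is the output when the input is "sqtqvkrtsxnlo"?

In each case the input is transformed by: reverse the string.
For "sqtqvkrtsxnlo" the result is "olnxstrkvqtqs".

olnxstrkvqtqs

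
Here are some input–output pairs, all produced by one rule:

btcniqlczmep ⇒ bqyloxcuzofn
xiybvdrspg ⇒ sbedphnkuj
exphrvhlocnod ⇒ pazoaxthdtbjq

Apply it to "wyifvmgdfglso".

aexsrpsyhruki

Rule — reverse the string, then shift every letter 12 places forward in the alphabet (wrapping around).
On "wyifvmgdfglso": the first step gives "oslgfdgmvfiyw", and the second then gives "aexsrpsyhruki".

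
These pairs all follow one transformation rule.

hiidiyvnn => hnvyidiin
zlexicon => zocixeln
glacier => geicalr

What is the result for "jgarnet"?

jenragt

Rule — swap the first and last characters, then reverse the string.
For "jgarnet" the result is "jenragt".
(Check on "glacier": → "rlacieg" → "geicalr" ✓)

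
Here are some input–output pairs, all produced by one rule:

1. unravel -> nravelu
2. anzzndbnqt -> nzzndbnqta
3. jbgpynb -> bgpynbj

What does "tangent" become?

Looking at the pairs, the operation is to move the first character to the end.
So "tangent" becomes "angentt".

angentt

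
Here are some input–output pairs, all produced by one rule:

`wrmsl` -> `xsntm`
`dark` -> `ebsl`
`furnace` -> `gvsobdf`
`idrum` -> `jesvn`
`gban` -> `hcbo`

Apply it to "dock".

epdl

In each case the input is transformed by: shift every letter 1 place forward in the alphabet (wrapping around).
On "dock" that produces "epdl".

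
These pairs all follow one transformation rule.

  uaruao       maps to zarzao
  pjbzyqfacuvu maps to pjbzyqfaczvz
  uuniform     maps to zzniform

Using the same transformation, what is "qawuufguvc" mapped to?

qawzzfgzvc

Each output is the input with this applied: replace every "u" with "z".
"qawuufguvc" → "qawzzfgzvc".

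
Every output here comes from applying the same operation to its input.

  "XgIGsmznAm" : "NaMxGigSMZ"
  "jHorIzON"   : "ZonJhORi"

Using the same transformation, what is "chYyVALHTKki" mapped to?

The rule is to move the last 3 characters to the front (rotate right by 3), then flip the case of every letter.
Starting from "chYyVALHTKki": after the first operation, "KkichYyVALHT"; after the second, "kKICHyYvalht".

kKICHyYvalht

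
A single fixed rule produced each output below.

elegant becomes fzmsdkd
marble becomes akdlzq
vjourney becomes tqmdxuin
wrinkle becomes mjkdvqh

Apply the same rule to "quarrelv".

qqdkuptz

Rule — shift every letter 1 place backward in the alphabet (wrapping around), then move the first 3 characters to the end (rotate left by 3).
"quarrelv" → "ptzqqdku" → "qqdkuptz".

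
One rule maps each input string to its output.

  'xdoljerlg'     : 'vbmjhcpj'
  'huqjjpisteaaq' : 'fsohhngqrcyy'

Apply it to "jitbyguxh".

Rule — shift every letter 2 places backward in the alphabet (wrapping around), then delete the last character.
Starting from "jitbyguxh": after the first operation, "hgrzwesvf"; after the second, "hgrzwesv".

hgrzwesv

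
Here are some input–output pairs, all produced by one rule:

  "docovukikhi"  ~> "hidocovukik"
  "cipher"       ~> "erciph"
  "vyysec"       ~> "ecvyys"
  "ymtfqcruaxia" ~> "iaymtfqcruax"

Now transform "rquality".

Rule — move the last 2 characters to the front (rotate right by 2).
For "rquality" the result is "tyrquali".

tyrquali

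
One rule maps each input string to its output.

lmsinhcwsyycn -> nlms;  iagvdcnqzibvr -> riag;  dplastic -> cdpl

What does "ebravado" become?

oebr

Each output is the input with this applied: move the first 3 characters to the end (rotate left by 3), then keep only the last 4 characters.
Starting from "ebravado": after the first operation, "avadoebr"; after the second, "oebr".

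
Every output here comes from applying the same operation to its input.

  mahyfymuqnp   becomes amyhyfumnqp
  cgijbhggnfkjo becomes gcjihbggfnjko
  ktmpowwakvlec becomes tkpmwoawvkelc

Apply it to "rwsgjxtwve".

wrgsxjwtev

The pattern: swap each adjacent pair of characters (1↔2, 3↔4, ...).
On "rwsgjxtwve" that produces "wrgsxjwtev".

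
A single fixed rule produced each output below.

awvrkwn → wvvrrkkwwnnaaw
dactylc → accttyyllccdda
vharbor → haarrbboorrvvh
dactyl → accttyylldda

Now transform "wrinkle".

riinnkklleewwr

Looking at the pairs, the operation is to double every character, then move the first 3 characters to the end (rotate left by 3).
Working it through for "wrinkle": intermediate "wwrriinnkkllee", final "riinnkklleewwr".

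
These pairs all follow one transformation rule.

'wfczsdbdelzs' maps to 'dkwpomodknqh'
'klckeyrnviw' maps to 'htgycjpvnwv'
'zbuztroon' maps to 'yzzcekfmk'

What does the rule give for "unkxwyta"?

The pattern: reverse the string, then shift every letter 11 places forward in the alphabet (wrapping around).
For "unkxwyta" the result is "lejhivyf".

lejhivyf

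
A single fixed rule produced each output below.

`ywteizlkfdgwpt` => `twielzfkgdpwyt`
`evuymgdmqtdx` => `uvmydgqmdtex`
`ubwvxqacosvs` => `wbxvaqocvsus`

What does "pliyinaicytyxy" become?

iliyancityxypy

In each case the input is transformed by: move the first character to the end, then swap each adjacent pair of characters (1↔2, 3↔4, ...).
Starting from "pliyinaicytyxy": after the first operation, "liyinaicytyxyp"; after the second, "iliyancityxypy".
(Check on "ubwvxqacosvs": → "bwvxqacosvsu" → "wbxvaqocvsus" ✓)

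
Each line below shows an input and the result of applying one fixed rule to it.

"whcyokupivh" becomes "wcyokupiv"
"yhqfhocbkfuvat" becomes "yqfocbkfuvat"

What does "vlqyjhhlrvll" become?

vlqyjlrvll

Each output is the input with this applied: remove every "h".
Doing the same to "vlqyjhhlrvll": "vlqyjlrvll".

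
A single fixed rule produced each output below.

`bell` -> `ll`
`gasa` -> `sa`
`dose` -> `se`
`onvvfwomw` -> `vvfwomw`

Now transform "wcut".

ut

The transformation: delete the first 2 characters.
So "wcut" becomes "ut".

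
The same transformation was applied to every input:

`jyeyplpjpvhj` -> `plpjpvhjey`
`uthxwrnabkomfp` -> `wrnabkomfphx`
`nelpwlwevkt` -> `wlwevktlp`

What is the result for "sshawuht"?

wuhtha

Rule — delete the first 2 characters, then move the first 2 characters to the end (rotate left by 2).
Applying both steps to "sshawuht": "hawuht", then "wuhtha".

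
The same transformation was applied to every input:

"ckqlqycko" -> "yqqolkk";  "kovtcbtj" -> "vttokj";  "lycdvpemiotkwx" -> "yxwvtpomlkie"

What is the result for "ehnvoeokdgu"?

vuoonkhge

Each output is the input with this applied: sort the characters into reverse alphabetical order, then delete the last 2 characters.
"ehnvoeokdgu" → "vuoonkhgeed" → "vuoonkhge".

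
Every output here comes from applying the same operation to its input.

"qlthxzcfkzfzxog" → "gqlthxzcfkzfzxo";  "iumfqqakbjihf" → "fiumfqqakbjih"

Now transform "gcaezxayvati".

In each case the input is transformed by: move the last character to the front.
So "gcaezxayvati" becomes "igcaezxayvat".

igcaezxayvat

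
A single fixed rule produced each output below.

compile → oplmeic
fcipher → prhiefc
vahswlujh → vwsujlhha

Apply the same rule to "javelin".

nvjleia

Rule — sort the characters into reverse alphabetical order, then swap each adjacent pair of characters (1↔2, 3↔4, ...).
Starting from "javelin": after the first operation, "vnljiea"; after the second, "nvjleia".
(Check on "vahswlujh": → "wvusljhha" → "vwsujlhha" ✓)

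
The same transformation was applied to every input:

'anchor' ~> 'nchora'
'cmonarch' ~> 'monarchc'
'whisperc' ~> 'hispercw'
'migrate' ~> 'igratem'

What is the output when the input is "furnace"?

urnacef

The pattern: move the first character to the end.
"furnace" → "urnacef".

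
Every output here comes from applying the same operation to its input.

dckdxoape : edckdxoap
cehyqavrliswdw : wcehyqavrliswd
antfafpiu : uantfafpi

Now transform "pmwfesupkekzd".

What's happening: move the last character to the front.
For "pmwfesupkekzd" the result is "dpmwfesupkekz".

dpmwfesupkekz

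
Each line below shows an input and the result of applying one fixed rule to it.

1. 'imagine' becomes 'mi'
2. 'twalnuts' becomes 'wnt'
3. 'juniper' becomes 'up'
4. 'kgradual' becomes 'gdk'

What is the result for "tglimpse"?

Rule — swap the first and last characters, then keep one character in every 3, starting at position 2 (positions 2nd, 5th, 8th, ...).
For "tglimpse", step one produces "eglimpst"; step two turns that into "gmt".

gmt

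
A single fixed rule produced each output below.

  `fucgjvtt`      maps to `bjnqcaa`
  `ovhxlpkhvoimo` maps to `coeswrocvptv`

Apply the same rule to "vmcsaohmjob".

tjzhvotqvi

The transformation: delete the first character, then shift every letter 7 places forward in the alphabet (wrapping around).
On "vmcsaohmjob": the first step gives "mcsaohmjob", and the second then gives "tjzhvotqvi".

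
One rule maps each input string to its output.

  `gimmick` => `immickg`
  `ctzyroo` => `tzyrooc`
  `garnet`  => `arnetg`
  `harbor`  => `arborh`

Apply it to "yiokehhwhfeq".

Each output is the input with this applied: move the first character to the end.
Applying that to "yiokehhwhfeq" gives "iokehhwhfeqy".

iokehhwhfeqy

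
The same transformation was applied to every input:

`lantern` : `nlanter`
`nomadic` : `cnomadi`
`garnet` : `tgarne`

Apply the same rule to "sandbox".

xsandbo

Each output is the input with this applied: move the last character to the front.
Applying that to "sandbox" gives "xsandbo".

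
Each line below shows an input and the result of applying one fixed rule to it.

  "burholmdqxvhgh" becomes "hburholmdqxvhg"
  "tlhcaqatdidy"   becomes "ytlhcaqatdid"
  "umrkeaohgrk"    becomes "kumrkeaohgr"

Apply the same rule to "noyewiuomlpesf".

Looking at the pairs, the operation is to move the last character to the front.
"noyewiuomlpesf" → "fnoyewiuomlpes".

fnoyewiuomlpes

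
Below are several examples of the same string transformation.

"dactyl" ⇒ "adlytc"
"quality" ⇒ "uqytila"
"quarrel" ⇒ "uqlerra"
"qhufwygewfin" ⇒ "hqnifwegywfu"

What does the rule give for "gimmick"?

What's happening: reverse the string, then move the last 2 characters to the front (rotate right by 2).
For "gimmick", step one produces "kcimmig"; step two turns that into "igkcimm".

igkcimm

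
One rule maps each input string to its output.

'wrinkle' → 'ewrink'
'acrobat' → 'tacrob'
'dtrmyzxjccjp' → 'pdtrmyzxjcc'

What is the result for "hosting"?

Rule — move the last character to the front, then delete the last character.
For "hosting", step one produces "ghostin"; step two turns that into "ghosti".

ghosti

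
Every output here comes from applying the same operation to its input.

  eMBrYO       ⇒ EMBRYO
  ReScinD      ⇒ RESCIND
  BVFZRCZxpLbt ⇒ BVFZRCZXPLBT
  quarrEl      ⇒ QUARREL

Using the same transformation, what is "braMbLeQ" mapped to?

BRAMBLEQ

Rule — convert every letter to uppercase.
On "braMbLeQ" that produces "BRAMBLEQ".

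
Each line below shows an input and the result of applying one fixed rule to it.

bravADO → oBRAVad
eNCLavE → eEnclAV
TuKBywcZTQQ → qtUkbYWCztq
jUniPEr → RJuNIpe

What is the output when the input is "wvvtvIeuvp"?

Rule — move the last character to the front, then flip the case of every letter.
For "wvvtvIeuvp", step one produces "pwvvtvIeuv"; step two turns that into "PWVVTViEUV".

PWVVTViEUV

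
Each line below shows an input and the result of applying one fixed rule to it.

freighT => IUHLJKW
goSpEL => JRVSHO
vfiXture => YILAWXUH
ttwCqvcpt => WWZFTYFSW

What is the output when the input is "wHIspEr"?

ZKLVSHU

Looking at the pairs, the operation is to shift every letter 3 places forward in the alphabet (wrapping around), then convert every letter to uppercase.
On "wHIspEr": the first step gives "zKLvsHu", and the second then gives "ZKLVSHU".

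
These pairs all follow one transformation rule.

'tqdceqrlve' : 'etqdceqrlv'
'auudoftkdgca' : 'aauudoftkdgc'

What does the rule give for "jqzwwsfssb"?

Each output is the input with this applied: move the last character to the front.
Applying that to "jqzwwsfssb" gives "bjqzwwsfss".

bjqzwwsfss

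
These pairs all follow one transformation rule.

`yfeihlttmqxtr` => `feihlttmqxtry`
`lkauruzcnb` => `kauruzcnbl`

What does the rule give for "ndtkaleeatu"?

dtkaleeatun

The rule is to move the first character to the end.
So "ndtkaleeatu" becomes "dtkaleeatun".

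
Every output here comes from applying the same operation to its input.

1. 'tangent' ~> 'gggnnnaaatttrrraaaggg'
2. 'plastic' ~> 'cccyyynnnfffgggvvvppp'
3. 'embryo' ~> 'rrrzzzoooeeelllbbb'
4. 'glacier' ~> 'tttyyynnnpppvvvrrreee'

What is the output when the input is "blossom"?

In each case the input is transformed by: repeat every character 3 times, then shift every letter 13 places forward in the alphabet (wrapping around) — i.e. ROT13.
For "blossom" the result is "oooyyybbbffffffbbbzzz".
(Check on "glacier": → "ggglllaaaccciiieeerrr" → "tttyyynnnpppvvvrrreee" ✓)

oooyyybbbffffffbbbzzz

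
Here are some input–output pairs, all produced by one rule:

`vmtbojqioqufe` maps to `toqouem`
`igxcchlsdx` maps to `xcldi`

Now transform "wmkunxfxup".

knfuw

What's happening: move the first 2 characters to the end (rotate left by 2), then keep every other character starting from the first (positions 1st, 3rd, 5th, ...).
Starting from "wmkunxfxup": after the first operation, "kunxfxupwm"; after the second, "knfuw".
(Check on "vmtbojqioqufe": → "tbojqioqufevm" → "toqouem" ✓)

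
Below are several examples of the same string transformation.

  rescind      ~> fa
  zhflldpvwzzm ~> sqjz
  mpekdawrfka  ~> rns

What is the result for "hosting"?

Looking at the pairs, the operation is to keep one character in every 3, starting at position 3 (positions 3rd, 6th, 9th, ...), then shift every letter 13 places forward in the alphabet (wrapping around) — i.e. ROT13.
Starting from "hosting": after the first operation, "sn"; after the second, "fa".

fa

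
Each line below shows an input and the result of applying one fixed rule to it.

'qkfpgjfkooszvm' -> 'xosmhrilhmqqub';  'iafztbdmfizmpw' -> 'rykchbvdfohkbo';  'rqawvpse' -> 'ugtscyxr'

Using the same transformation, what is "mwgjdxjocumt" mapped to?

ovoyilfzlqew

The pattern: shift every letter 2 places forward in the alphabet (wrapping around), then move the last 2 characters to the front (rotate right by 2).
Applying both steps to "mwgjdxjocumt": "oyilfzlqewov", then "ovoyilfzlqew".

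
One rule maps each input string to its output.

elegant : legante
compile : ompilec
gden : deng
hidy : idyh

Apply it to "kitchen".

Each output is the input with this applied: move the first character to the end.
For "kitchen" the result is "itchenk".

itchenk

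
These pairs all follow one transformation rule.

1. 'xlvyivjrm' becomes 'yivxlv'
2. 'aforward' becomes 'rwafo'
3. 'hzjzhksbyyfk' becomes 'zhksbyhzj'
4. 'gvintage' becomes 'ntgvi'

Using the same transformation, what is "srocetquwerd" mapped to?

Each output is the input with this applied: delete the last 3 characters, then move the first 3 characters to the end (rotate left by 3).
For "srocetquwerd", step one produces "srocetquw"; step two turns that into "cetquwsro".

cetquwsro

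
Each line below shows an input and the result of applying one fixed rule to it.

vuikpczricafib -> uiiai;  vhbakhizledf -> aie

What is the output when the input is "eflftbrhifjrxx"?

ei

Each output is the input with this applied: keep only the vowels.
For "eflftbrhifjrxx" the result is "ei".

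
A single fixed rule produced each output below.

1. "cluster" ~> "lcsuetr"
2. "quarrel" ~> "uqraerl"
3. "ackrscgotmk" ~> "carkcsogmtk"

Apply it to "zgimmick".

Each output is the input with this applied: swap each adjacent pair of characters (1↔2, 3↔4, ...).
Doing the same to "zgimmick": "gzmiimkc".

gzmiimkc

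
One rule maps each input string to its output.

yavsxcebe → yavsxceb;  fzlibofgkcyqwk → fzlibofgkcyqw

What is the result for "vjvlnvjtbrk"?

Rule — delete the last character.
"vjvlnvjtbrk" → "vjvlnvjtbr".

vjvlnvjtbr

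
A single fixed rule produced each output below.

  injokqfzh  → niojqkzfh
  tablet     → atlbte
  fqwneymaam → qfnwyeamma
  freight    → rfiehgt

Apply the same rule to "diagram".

idgaarm

In each case the input is transformed by: swap each adjacent pair of characters (1↔2, 3↔4, ...).
Doing the same to "diagram": "idgaarm".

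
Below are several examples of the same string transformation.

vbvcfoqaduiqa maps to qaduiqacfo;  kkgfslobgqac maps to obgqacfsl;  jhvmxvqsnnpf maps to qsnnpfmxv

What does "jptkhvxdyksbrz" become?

xdyksbrzkhv

In each case the input is transformed by: delete the first 3 characters, then move the first 3 characters to the end (rotate left by 3).
Working it through for "jptkhvxdyksbrz": intermediate "khvxdyksbrz", final "xdyksbrzkhv".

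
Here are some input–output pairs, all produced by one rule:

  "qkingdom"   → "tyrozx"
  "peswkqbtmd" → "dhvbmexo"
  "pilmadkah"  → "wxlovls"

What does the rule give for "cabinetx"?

mtypei

What's happening: shift every letter 11 places forward in the alphabet (wrapping around), then delete the first 2 characters.
Working it through for "cabinetx": intermediate "nlmtypei", final "mtypei".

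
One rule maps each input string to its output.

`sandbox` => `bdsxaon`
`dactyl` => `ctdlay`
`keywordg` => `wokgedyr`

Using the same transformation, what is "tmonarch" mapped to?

nathmcor

Each output is the input with this applied: take characters alternately from the front and the back (1st, last, 2nd, 2nd-last, ...), then move the last 2 characters to the front (rotate right by 2).
"tmonarch" → "thmcorna" → "nathmcor".
(Check on "sandbox": → "sxaonbd" → "bdsxaon" ✓)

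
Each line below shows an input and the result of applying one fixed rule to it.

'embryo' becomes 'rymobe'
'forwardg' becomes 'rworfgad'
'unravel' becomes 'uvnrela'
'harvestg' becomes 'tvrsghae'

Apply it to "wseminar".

swnrimae

What's happening: sort the characters into reverse alphabetical order, then swap each adjacent pair of characters (1↔2, 3↔4, ...).
For "wseminar", step one produces "wsrnmiea"; step two turns that into "swnrimae".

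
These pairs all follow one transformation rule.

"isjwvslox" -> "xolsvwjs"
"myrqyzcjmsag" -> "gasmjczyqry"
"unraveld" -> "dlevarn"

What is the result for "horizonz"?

znoziro

In each case the input is transformed by: reverse the string, then delete the last character.
For "horizonz", step one produces "znoziroh"; step two turns that into "znoziro".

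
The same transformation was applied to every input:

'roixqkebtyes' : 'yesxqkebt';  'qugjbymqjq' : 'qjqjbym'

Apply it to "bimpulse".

lsepu

The rule is to delete the first 3 characters, then move the last 3 characters to the front (rotate right by 3).
On "bimpulse": the first step gives "pulse", and the second then gives "lsepu".
(Check on "roixqkebtyes": → "xqkebtyes" → "yesxqkebt" ✓)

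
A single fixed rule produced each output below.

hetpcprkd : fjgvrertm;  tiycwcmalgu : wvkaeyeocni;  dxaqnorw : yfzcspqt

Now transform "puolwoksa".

crwqnyqmu

The pattern: shift every letter 2 places forward in the alphabet (wrapping around), then move the last character to the front.
For "puolwoksa", step one produces "rwqnyqmuc"; step two turns that into "crwqnyqmu".
(Check on "hetpcprkd": → "jgvrertmf" → "fjgvrertm" ✓)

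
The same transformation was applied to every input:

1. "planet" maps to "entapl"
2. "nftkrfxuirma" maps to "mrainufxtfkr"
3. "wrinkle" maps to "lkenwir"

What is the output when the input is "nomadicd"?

ciddnaom

Each output is the input with this applied: move the last 2 characters to the front (rotate right by 2), then take characters alternately from the front and the back (1st, last, 2nd, 2nd-last, ...).
For "nomadicd", step one produces "cdnomadi"; step two turns that into "ciddnaom".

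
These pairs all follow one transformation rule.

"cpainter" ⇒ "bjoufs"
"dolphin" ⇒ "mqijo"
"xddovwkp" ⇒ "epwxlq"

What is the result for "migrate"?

The pattern: shift every letter 1 place forward in the alphabet (wrapping around), then delete the first 2 characters.
For "migrate", step one produces "njhsbuf"; step two turns that into "hsbuf".
(Check on "dolphin": → "epmqijo" → "mqijo" ✓)

hsbuf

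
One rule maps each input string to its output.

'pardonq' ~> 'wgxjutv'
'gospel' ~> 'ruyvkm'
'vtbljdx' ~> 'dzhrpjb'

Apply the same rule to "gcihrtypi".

oionxzevm

The pattern: shift every letter 6 places forward in the alphabet (wrapping around), then swap the first and last characters.
On "gcihrtypi": the first step gives "mionxzevo", and the second then gives "oionxzevm".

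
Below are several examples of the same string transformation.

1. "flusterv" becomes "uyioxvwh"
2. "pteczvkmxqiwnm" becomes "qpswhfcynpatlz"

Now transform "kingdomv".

pynlqjgr

The pattern: shift every letter 3 places forward in the alphabet (wrapping around), then move the last 2 characters to the front (rotate right by 2).
Applying both steps to "kingdomv": "nlqjgrpy", then "pynlqjgr".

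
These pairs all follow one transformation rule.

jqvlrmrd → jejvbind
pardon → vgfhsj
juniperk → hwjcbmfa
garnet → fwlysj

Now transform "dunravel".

The transformation: swap the front and back halves of the string, then shift every letter 8 places backward in the alphabet (wrapping around).
Applying both steps to "dunravel": "aveldunr", then "snwdvmfj".

snwdvmfj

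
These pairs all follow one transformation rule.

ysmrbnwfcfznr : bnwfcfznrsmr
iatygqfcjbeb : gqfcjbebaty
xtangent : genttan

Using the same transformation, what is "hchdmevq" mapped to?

mevqchd

Rule — delete the first character, then move the first 3 characters to the end (rotate left by 3).
On "hchdmevq": the first step gives "chdmevq", and the second then gives "mevqchd".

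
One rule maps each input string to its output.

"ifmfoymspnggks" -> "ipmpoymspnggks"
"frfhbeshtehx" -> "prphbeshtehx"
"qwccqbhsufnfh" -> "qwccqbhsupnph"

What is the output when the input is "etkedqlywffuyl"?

etkedqlywppuyl

Rule — replace every "f" with "p".
Doing the same to "etkedqlywffuyl": "etkedqlywppuyl".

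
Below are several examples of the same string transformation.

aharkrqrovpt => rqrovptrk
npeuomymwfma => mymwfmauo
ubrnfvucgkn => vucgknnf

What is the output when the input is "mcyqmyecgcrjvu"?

yecgcrjvuqm

The transformation: delete the first 3 characters, then move the first 2 characters to the end (rotate left by 2).
For "mcyqmyecgcrjvu", step one produces "qmyecgcrjvu"; step two turns that into "yecgcrjvuqm".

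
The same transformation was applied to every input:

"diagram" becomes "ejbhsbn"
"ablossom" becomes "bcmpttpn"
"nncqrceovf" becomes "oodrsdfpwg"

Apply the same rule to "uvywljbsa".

The rule is to shift every letter 1 place forward in the alphabet (wrapping around).
Doing the same to "uvywljbsa": "vwzxmkctb".

vwzxmkctb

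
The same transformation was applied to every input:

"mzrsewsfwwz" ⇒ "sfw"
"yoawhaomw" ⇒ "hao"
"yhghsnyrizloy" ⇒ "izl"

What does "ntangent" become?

nge

The transformation: delete the last 2 characters, then keep only the last 3 characters.
On "ntangent" that produces "nge".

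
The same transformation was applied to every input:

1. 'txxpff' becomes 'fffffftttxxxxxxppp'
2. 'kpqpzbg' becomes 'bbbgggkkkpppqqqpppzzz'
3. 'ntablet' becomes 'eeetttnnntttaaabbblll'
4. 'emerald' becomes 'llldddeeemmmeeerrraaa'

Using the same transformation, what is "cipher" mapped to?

The rule is to move the last 2 characters to the front (rotate right by 2), then repeat every character 3 times.
Starting from "cipher": after the first operation, "erciph"; after the second, "eeerrrccciiippphhh".

eeerrrccciiippphhh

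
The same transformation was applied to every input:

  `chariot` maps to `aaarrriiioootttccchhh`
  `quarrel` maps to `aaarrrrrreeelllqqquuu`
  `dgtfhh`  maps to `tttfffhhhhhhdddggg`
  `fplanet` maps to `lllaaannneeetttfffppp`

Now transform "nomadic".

mmmaaadddiiicccnnnooo

Each output is the input with this applied: move the first 2 characters to the end (rotate left by 2), then repeat every character 3 times.
Starting from "nomadic": after the first operation, "madicno"; after the second, "mmmaaadddiiicccnnnooo".
(Check on "chariot": → "ariotch" → "aaarrriiioootttccchhh" ✓)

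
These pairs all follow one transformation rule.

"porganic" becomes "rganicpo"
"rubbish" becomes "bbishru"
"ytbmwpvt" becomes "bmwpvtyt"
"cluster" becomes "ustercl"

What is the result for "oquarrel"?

uarreloq

Rule — move the first 2 characters to the end (rotate left by 2).
"oquarrel" → "uarreloq".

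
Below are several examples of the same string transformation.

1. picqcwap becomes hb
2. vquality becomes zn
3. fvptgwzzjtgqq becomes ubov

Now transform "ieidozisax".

What's happening: keep one character in every 3, starting at position 3 (positions 3rd, 6th, 9th, ...), then shift every letter 5 places forward in the alphabet (wrapping around).
On "ieidozisax": the first step gives "iza", and the second then gives "nef".

nef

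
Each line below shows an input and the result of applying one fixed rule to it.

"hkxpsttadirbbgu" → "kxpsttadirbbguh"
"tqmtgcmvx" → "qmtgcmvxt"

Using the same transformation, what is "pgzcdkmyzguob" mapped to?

gzcdkmyzguobp

The rule is to move the first character to the end.
Applying that to "pgzcdkmyzguob" gives "gzcdkmyzguobp".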